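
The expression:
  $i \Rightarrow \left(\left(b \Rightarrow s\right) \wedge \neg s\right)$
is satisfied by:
  {b: False, i: False, s: False}
  {s: True, b: False, i: False}
  {b: True, s: False, i: False}
  {s: True, b: True, i: False}
  {i: True, s: False, b: False}


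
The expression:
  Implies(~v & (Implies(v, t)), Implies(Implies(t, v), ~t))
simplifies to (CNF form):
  True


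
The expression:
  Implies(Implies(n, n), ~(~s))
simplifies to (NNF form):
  s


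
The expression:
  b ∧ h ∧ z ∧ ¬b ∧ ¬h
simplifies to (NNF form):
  False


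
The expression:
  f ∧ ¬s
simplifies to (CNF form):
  f ∧ ¬s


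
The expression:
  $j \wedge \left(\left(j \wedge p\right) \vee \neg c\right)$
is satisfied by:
  {j: True, p: True, c: False}
  {j: True, c: False, p: False}
  {j: True, p: True, c: True}


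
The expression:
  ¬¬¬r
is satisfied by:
  {r: False}


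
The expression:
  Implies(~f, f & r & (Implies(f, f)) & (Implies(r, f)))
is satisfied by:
  {f: True}


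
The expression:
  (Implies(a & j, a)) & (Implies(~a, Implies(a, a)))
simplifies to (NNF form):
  True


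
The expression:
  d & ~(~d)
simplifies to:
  d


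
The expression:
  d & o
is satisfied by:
  {d: True, o: True}


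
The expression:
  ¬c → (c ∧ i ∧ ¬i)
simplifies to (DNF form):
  c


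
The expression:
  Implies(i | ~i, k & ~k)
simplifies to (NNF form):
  False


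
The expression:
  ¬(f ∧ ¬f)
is always true.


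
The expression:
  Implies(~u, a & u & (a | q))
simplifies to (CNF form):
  u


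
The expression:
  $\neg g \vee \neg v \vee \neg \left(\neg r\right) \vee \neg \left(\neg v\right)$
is always true.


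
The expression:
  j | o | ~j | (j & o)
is always true.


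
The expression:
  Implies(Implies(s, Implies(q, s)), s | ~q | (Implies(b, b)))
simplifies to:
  True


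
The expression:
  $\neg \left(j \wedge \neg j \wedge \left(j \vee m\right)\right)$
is always true.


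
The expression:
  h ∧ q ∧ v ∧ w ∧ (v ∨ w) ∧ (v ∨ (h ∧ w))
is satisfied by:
  {h: True, w: True, q: True, v: True}


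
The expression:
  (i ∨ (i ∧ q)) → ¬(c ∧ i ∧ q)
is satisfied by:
  {c: False, q: False, i: False}
  {i: True, c: False, q: False}
  {q: True, c: False, i: False}
  {i: True, q: True, c: False}
  {c: True, i: False, q: False}
  {i: True, c: True, q: False}
  {q: True, c: True, i: False}


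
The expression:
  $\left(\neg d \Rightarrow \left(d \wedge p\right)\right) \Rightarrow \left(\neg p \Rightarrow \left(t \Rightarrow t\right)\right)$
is always true.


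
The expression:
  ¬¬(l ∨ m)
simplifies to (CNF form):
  l ∨ m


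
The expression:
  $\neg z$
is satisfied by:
  {z: False}


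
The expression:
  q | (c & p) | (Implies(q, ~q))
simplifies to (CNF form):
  True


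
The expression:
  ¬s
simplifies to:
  ¬s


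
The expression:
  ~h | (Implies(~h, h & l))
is always true.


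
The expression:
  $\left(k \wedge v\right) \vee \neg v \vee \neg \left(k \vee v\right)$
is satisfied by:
  {k: True, v: False}
  {v: False, k: False}
  {v: True, k: True}


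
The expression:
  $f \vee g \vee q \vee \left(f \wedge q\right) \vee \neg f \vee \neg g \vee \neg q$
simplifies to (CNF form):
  $\text{True}$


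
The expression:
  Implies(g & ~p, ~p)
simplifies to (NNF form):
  True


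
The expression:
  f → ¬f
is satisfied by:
  {f: False}


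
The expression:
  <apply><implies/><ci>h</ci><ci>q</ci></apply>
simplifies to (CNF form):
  <apply><or/><ci>q</ci><apply><not/><ci>h</ci></apply></apply>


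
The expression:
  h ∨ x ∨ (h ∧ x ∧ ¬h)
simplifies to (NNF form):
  h ∨ x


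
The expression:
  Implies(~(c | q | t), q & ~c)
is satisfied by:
  {t: True, q: True, c: True}
  {t: True, q: True, c: False}
  {t: True, c: True, q: False}
  {t: True, c: False, q: False}
  {q: True, c: True, t: False}
  {q: True, c: False, t: False}
  {c: True, q: False, t: False}


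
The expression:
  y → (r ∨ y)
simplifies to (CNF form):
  True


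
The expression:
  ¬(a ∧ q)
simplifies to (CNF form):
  ¬a ∨ ¬q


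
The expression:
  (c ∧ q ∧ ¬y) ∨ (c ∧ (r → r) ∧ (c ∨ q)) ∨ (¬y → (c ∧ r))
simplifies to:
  c ∨ y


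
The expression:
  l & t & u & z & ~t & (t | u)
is never true.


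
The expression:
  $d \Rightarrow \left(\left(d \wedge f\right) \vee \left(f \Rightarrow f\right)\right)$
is always true.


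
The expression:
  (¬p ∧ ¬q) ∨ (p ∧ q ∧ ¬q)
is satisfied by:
  {q: False, p: False}


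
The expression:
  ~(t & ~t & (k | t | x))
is always true.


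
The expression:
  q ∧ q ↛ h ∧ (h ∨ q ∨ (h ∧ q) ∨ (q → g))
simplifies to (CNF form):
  q ∧ ¬h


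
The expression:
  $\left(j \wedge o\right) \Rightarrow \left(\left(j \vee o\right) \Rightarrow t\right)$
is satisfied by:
  {t: True, o: False, j: False}
  {o: False, j: False, t: False}
  {j: True, t: True, o: False}
  {j: True, o: False, t: False}
  {t: True, o: True, j: False}
  {o: True, t: False, j: False}
  {j: True, o: True, t: True}


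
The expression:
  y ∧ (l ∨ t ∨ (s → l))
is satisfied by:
  {t: True, l: True, y: True, s: False}
  {t: True, y: True, s: False, l: False}
  {l: True, y: True, s: False, t: False}
  {y: True, l: False, s: False, t: False}
  {t: True, s: True, y: True, l: True}
  {t: True, s: True, y: True, l: False}
  {s: True, y: True, l: True, t: False}


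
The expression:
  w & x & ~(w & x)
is never true.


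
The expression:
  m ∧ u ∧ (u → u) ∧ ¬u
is never true.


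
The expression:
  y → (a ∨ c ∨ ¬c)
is always true.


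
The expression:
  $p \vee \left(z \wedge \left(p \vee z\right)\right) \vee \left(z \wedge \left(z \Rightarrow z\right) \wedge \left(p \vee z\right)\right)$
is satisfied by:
  {z: True, p: True}
  {z: True, p: False}
  {p: True, z: False}


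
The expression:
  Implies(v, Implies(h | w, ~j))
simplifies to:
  ~j | ~v | (~h & ~w)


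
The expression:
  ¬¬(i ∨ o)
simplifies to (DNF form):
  i ∨ o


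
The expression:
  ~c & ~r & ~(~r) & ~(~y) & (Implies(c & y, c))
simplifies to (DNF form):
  False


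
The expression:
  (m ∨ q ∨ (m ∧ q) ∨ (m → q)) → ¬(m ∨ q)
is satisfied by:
  {q: False, m: False}


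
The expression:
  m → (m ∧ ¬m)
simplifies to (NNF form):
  ¬m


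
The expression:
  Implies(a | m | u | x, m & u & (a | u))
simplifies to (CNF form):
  (m | ~a) & (m | ~u) & (m | ~x) & (u | ~m)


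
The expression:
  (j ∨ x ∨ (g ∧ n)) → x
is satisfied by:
  {x: True, n: False, g: False, j: False}
  {x: True, g: True, n: False, j: False}
  {x: True, n: True, g: False, j: False}
  {x: True, g: True, n: True, j: False}
  {j: True, x: True, n: False, g: False}
  {j: True, x: True, g: True, n: False}
  {j: True, x: True, n: True, g: False}
  {j: True, x: True, g: True, n: True}
  {j: False, n: False, g: False, x: False}
  {g: True, j: False, n: False, x: False}
  {n: True, j: False, g: False, x: False}


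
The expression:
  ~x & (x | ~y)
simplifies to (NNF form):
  ~x & ~y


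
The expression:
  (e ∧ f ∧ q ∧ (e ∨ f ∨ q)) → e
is always true.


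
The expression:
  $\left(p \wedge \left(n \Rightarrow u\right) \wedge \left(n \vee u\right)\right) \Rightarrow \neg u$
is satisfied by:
  {p: False, u: False}
  {u: True, p: False}
  {p: True, u: False}


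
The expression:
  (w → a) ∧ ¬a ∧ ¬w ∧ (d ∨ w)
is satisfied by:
  {d: True, w: False, a: False}


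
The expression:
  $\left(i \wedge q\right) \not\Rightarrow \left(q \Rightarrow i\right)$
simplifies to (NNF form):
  $\text{False}$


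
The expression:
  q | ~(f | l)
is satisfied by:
  {q: True, l: False, f: False}
  {f: True, q: True, l: False}
  {q: True, l: True, f: False}
  {f: True, q: True, l: True}
  {f: False, l: False, q: False}


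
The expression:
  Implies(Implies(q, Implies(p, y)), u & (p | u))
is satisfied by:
  {u: True, p: True, q: True, y: False}
  {u: True, p: True, q: False, y: False}
  {u: True, q: True, y: False, p: False}
  {u: True, q: False, y: False, p: False}
  {u: True, p: True, y: True, q: True}
  {u: True, p: True, y: True, q: False}
  {u: True, y: True, q: True, p: False}
  {u: True, y: True, q: False, p: False}
  {p: True, y: False, q: True, u: False}


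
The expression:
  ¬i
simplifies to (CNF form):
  ¬i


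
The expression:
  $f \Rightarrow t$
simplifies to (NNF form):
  $t \vee \neg f$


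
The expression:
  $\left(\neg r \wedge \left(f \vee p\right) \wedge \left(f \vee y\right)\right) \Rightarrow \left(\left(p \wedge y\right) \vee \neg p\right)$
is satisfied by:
  {y: True, r: True, p: False, f: False}
  {y: True, p: False, r: False, f: False}
  {r: True, y: False, p: False, f: False}
  {y: False, p: False, r: False, f: False}
  {f: True, y: True, r: True, p: False}
  {f: True, y: True, p: False, r: False}
  {f: True, r: True, y: False, p: False}
  {f: True, y: False, p: False, r: False}
  {y: True, p: True, r: True, f: False}
  {y: True, p: True, f: False, r: False}
  {p: True, r: True, f: False, y: False}
  {p: True, f: False, r: False, y: False}
  {y: True, p: True, f: True, r: True}
  {y: True, p: True, f: True, r: False}
  {p: True, f: True, r: True, y: False}


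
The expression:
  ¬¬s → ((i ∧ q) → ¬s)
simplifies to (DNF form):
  ¬i ∨ ¬q ∨ ¬s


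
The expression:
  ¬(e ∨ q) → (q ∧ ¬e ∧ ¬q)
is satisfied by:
  {q: True, e: True}
  {q: True, e: False}
  {e: True, q: False}


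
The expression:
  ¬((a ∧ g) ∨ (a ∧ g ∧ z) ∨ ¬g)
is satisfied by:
  {g: True, a: False}


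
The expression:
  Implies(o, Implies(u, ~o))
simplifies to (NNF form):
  ~o | ~u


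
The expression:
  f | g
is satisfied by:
  {g: True, f: True}
  {g: True, f: False}
  {f: True, g: False}


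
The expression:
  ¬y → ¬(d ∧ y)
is always true.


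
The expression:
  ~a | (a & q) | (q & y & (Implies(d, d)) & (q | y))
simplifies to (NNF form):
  q | ~a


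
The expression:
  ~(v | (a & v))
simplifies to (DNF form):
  ~v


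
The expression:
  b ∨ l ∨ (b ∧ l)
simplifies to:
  b ∨ l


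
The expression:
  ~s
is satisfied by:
  {s: False}


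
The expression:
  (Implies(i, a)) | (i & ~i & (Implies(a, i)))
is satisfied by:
  {a: True, i: False}
  {i: False, a: False}
  {i: True, a: True}


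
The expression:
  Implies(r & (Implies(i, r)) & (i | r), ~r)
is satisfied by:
  {r: False}


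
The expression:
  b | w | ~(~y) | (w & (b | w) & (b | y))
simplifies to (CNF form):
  b | w | y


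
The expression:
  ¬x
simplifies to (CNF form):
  ¬x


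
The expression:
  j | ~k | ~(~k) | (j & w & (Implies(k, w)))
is always true.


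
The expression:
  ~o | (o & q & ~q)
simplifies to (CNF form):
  ~o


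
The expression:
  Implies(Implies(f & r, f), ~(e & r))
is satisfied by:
  {e: False, r: False}
  {r: True, e: False}
  {e: True, r: False}


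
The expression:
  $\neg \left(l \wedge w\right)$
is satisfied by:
  {l: False, w: False}
  {w: True, l: False}
  {l: True, w: False}


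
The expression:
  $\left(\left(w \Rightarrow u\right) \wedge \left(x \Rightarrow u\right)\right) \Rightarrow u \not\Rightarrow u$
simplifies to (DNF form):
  $\left(w \wedge \neg u\right) \vee \left(x \wedge \neg u\right)$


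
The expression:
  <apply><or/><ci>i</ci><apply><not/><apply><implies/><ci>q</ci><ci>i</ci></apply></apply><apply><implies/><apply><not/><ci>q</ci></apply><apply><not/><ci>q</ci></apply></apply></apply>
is always true.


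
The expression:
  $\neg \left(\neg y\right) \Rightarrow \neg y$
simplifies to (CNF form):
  $\neg y$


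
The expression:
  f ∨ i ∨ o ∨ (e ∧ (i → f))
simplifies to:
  e ∨ f ∨ i ∨ o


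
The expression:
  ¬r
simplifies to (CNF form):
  ¬r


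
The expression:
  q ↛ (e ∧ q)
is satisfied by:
  {q: True, e: False}


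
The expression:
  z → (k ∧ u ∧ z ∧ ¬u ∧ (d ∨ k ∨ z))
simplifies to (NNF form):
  ¬z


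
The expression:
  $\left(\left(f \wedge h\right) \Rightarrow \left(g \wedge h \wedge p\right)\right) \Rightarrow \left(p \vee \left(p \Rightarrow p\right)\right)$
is always true.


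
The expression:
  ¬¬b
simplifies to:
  b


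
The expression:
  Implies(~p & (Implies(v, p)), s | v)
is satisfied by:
  {p: True, v: True, s: True}
  {p: True, v: True, s: False}
  {p: True, s: True, v: False}
  {p: True, s: False, v: False}
  {v: True, s: True, p: False}
  {v: True, s: False, p: False}
  {s: True, v: False, p: False}


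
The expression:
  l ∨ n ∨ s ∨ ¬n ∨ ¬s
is always true.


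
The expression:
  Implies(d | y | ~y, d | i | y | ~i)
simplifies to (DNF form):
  True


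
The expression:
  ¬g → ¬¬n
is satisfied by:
  {n: True, g: True}
  {n: True, g: False}
  {g: True, n: False}


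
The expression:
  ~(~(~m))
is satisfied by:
  {m: False}


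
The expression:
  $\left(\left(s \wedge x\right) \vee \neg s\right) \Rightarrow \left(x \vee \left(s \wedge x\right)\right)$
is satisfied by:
  {x: True, s: True}
  {x: True, s: False}
  {s: True, x: False}


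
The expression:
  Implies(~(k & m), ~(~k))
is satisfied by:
  {k: True}


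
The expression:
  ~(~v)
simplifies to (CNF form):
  v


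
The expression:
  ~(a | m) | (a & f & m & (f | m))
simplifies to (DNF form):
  (m & ~m) | (a & f & m) | (~a & ~m) | (a & f & ~a) | (a & m & ~m) | (f & m & ~m) | (a & ~a & ~m) | (f & ~a & ~m)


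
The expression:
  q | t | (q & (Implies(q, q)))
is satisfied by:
  {t: True, q: True}
  {t: True, q: False}
  {q: True, t: False}


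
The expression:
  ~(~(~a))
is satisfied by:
  {a: False}


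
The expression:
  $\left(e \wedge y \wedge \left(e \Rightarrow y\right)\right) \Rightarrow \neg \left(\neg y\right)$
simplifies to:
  $\text{True}$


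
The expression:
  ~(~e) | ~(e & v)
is always true.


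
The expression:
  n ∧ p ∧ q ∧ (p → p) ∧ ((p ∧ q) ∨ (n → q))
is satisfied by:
  {p: True, q: True, n: True}


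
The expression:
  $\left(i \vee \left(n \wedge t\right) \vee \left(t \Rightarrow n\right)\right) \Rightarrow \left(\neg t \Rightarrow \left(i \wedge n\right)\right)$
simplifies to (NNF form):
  $t \vee \left(i \wedge n\right)$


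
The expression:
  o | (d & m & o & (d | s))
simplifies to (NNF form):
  o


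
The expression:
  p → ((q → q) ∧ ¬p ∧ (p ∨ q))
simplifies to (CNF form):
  ¬p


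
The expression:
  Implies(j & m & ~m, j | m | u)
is always true.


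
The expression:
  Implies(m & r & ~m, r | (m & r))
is always true.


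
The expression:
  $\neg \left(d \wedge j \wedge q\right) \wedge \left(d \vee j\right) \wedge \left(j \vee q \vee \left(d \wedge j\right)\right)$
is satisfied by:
  {j: True, q: False, d: False}
  {d: True, j: True, q: False}
  {j: True, q: True, d: False}
  {d: True, q: True, j: False}


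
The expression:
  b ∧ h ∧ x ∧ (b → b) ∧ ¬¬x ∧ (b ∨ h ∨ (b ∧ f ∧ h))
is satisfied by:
  {h: True, b: True, x: True}


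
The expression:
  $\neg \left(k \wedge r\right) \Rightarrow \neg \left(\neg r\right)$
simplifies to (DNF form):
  $r$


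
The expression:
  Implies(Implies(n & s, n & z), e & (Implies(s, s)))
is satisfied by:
  {n: True, e: True, s: True, z: False}
  {n: True, e: True, s: False, z: False}
  {e: True, s: True, z: False, n: False}
  {e: True, s: False, z: False, n: False}
  {n: True, e: True, z: True, s: True}
  {n: True, e: True, z: True, s: False}
  {e: True, z: True, s: True, n: False}
  {e: True, z: True, s: False, n: False}
  {n: True, z: False, s: True, e: False}


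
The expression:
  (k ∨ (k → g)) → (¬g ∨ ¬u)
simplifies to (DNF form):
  ¬g ∨ ¬u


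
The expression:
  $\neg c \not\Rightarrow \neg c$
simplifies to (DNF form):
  $\text{False}$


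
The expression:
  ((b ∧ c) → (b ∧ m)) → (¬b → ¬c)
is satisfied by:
  {b: True, c: False}
  {c: False, b: False}
  {c: True, b: True}


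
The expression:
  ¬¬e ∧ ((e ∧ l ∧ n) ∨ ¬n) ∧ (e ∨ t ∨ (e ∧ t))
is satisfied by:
  {e: True, l: True, n: False}
  {e: True, l: False, n: False}
  {e: True, n: True, l: True}


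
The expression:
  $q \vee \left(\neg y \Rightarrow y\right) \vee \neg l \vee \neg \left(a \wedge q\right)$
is always true.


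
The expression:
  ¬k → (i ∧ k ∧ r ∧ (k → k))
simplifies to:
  k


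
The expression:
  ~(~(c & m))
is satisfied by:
  {c: True, m: True}


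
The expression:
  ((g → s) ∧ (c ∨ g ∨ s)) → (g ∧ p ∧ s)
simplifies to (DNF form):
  (g ∧ p) ∨ (g ∧ ¬s) ∨ (¬c ∧ ¬s)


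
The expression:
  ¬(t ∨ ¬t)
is never true.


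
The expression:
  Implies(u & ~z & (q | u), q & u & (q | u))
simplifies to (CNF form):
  q | z | ~u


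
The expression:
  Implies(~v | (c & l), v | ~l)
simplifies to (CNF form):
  v | ~l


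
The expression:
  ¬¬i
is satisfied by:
  {i: True}


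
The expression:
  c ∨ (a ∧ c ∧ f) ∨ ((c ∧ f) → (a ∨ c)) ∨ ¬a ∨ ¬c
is always true.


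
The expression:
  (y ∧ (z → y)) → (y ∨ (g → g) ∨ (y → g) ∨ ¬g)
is always true.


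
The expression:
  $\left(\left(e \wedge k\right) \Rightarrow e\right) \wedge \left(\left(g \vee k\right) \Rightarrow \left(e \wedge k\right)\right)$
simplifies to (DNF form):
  $\left(e \wedge k\right) \vee \left(\neg g \wedge \neg k\right)$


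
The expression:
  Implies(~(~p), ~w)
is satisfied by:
  {p: False, w: False}
  {w: True, p: False}
  {p: True, w: False}


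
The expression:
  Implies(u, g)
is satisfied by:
  {g: True, u: False}
  {u: False, g: False}
  {u: True, g: True}


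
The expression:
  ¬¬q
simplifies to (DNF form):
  q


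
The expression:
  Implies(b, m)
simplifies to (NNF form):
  m | ~b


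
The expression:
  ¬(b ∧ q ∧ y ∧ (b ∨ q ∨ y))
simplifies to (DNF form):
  ¬b ∨ ¬q ∨ ¬y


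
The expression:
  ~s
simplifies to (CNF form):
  ~s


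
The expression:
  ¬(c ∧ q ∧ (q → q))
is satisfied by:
  {c: False, q: False}
  {q: True, c: False}
  {c: True, q: False}


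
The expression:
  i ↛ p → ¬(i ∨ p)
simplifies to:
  p ∨ ¬i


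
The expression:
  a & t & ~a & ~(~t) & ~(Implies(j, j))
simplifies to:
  False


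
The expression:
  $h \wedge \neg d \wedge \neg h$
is never true.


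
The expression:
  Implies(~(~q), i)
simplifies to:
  i | ~q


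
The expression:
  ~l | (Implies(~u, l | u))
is always true.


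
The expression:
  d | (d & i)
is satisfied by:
  {d: True}


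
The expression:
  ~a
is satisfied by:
  {a: False}


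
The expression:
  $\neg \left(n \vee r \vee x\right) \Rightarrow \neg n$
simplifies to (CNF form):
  $\text{True}$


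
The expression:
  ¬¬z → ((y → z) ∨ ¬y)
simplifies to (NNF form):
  True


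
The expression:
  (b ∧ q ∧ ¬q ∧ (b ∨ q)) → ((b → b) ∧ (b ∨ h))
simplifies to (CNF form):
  True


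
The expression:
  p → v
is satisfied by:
  {v: True, p: False}
  {p: False, v: False}
  {p: True, v: True}


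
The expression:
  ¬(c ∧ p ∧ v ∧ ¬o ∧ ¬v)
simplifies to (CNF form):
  True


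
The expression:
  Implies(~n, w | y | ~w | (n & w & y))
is always true.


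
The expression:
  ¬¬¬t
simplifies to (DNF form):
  ¬t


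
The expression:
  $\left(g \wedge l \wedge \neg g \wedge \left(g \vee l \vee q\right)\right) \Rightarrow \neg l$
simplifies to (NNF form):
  $\text{True}$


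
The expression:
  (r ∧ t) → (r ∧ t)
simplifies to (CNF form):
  True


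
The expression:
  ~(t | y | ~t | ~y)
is never true.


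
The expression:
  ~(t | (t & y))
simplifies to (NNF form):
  ~t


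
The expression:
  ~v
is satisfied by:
  {v: False}


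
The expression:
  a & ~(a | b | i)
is never true.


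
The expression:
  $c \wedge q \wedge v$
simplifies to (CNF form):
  $c \wedge q \wedge v$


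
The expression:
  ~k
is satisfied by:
  {k: False}


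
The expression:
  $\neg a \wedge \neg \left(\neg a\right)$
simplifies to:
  $\text{False}$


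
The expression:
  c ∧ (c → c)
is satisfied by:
  {c: True}


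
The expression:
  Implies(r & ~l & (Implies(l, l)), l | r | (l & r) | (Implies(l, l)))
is always true.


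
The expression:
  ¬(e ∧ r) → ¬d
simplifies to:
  (e ∧ r) ∨ ¬d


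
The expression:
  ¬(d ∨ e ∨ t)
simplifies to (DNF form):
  ¬d ∧ ¬e ∧ ¬t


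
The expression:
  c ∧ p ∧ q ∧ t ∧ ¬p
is never true.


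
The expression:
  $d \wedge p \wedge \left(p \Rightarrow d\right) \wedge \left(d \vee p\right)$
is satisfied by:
  {p: True, d: True}


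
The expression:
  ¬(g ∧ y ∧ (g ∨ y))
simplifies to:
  ¬g ∨ ¬y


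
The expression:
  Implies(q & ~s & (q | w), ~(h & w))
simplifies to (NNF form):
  s | ~h | ~q | ~w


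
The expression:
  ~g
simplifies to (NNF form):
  ~g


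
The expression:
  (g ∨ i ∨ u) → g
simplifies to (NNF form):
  g ∨ (¬i ∧ ¬u)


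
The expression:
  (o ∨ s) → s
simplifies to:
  s ∨ ¬o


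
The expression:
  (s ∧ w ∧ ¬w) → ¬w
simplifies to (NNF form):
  True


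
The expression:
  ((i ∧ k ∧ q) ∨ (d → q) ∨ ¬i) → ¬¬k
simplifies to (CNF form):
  (d ∨ k) ∧ (i ∨ k) ∧ (k ∨ ¬q)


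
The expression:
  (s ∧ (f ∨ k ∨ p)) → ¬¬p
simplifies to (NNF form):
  p ∨ (¬f ∧ ¬k) ∨ ¬s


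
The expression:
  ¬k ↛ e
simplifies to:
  e ∨ ¬k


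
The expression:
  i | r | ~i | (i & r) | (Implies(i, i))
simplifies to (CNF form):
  True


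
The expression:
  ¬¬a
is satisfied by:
  {a: True}


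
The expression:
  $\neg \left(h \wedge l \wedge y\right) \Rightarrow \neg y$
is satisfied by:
  {h: True, l: True, y: False}
  {h: True, l: False, y: False}
  {l: True, h: False, y: False}
  {h: False, l: False, y: False}
  {y: True, h: True, l: True}


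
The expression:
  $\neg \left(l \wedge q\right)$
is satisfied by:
  {l: False, q: False}
  {q: True, l: False}
  {l: True, q: False}


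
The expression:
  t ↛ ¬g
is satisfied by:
  {t: True, g: True}


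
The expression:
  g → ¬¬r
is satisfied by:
  {r: True, g: False}
  {g: False, r: False}
  {g: True, r: True}


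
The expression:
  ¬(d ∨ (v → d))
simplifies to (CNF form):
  v ∧ ¬d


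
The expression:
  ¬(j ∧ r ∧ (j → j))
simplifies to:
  ¬j ∨ ¬r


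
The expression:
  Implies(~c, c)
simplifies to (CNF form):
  c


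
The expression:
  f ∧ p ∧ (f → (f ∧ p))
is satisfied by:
  {p: True, f: True}


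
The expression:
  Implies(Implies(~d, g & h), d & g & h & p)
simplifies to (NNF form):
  (g | ~d) & (h | ~d) & (p | ~d) & (d | ~g | ~h)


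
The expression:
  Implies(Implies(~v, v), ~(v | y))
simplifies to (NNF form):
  ~v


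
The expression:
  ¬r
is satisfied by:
  {r: False}


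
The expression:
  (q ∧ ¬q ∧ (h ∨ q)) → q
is always true.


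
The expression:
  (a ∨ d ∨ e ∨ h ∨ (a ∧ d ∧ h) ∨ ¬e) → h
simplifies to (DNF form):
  h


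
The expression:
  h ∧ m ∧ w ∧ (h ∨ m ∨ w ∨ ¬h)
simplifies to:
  h ∧ m ∧ w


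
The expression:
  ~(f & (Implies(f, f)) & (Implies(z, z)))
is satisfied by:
  {f: False}


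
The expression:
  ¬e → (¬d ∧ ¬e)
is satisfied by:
  {e: True, d: False}
  {d: False, e: False}
  {d: True, e: True}


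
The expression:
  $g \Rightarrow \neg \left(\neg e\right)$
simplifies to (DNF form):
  $e \vee \neg g$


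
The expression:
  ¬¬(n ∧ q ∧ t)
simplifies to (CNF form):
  n ∧ q ∧ t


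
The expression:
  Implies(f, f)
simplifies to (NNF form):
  True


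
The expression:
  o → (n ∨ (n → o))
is always true.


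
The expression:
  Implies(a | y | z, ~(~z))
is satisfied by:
  {z: True, a: False, y: False}
  {y: True, z: True, a: False}
  {z: True, a: True, y: False}
  {y: True, z: True, a: True}
  {y: False, a: False, z: False}


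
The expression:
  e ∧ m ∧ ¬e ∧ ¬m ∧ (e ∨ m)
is never true.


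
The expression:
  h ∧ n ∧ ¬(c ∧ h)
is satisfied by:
  {h: True, n: True, c: False}


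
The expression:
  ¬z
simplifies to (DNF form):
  ¬z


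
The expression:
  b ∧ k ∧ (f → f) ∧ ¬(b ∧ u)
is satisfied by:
  {b: True, k: True, u: False}


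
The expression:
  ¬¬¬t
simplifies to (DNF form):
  ¬t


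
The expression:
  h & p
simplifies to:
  h & p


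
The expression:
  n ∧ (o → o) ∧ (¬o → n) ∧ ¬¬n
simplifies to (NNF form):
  n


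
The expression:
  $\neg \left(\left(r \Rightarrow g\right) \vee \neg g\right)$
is never true.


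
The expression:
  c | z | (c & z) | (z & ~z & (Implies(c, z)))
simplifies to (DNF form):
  c | z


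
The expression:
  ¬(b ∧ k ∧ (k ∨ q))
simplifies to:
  ¬b ∨ ¬k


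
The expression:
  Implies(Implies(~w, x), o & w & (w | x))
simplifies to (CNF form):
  (o | ~w) & (o | ~x) & (w | ~w) & (w | ~x)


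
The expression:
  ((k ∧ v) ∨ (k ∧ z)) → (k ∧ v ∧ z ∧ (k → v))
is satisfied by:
  {k: False, z: False, v: False}
  {v: True, k: False, z: False}
  {z: True, k: False, v: False}
  {v: True, z: True, k: False}
  {k: True, v: False, z: False}
  {v: True, z: True, k: True}


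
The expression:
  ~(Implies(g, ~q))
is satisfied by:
  {g: True, q: True}


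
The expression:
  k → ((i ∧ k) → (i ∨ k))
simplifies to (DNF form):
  True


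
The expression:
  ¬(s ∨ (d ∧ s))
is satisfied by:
  {s: False}


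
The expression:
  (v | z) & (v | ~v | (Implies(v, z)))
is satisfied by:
  {z: True, v: True}
  {z: True, v: False}
  {v: True, z: False}


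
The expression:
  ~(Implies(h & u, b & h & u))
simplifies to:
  h & u & ~b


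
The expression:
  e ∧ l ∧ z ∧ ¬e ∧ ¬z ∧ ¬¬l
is never true.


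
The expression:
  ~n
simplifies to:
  ~n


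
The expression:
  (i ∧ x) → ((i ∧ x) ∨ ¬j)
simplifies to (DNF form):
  True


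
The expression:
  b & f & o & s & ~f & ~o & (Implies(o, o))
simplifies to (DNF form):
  False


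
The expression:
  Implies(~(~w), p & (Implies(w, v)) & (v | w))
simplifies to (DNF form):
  ~w | (p & v)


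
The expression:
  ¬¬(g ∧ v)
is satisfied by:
  {g: True, v: True}


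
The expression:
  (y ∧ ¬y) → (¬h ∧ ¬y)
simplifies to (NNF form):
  True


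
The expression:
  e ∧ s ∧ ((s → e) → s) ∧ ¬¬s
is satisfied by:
  {e: True, s: True}


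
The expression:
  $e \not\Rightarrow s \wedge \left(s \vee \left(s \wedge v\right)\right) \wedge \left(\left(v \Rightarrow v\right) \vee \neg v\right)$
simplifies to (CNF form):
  $\text{False}$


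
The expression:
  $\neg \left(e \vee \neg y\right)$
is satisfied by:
  {y: True, e: False}


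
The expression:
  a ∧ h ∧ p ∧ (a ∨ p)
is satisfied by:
  {a: True, p: True, h: True}


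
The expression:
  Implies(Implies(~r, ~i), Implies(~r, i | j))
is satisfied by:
  {i: True, r: True, j: True}
  {i: True, r: True, j: False}
  {i: True, j: True, r: False}
  {i: True, j: False, r: False}
  {r: True, j: True, i: False}
  {r: True, j: False, i: False}
  {j: True, r: False, i: False}


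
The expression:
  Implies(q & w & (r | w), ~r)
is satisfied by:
  {w: False, q: False, r: False}
  {r: True, w: False, q: False}
  {q: True, w: False, r: False}
  {r: True, q: True, w: False}
  {w: True, r: False, q: False}
  {r: True, w: True, q: False}
  {q: True, w: True, r: False}


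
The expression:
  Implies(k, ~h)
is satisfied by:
  {h: False, k: False}
  {k: True, h: False}
  {h: True, k: False}


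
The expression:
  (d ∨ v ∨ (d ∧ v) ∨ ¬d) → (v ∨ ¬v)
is always true.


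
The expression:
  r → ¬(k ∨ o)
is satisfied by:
  {o: False, r: False, k: False}
  {k: True, o: False, r: False}
  {o: True, k: False, r: False}
  {k: True, o: True, r: False}
  {r: True, k: False, o: False}


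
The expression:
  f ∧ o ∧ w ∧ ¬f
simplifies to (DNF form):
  False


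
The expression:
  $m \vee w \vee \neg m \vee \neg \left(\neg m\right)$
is always true.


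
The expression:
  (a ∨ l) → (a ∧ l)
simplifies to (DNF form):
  (a ∧ l) ∨ (¬a ∧ ¬l)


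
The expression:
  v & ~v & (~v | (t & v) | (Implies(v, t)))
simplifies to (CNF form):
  False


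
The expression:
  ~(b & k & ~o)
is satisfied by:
  {o: True, k: False, b: False}
  {k: False, b: False, o: False}
  {b: True, o: True, k: False}
  {b: True, k: False, o: False}
  {o: True, k: True, b: False}
  {k: True, o: False, b: False}
  {b: True, k: True, o: True}


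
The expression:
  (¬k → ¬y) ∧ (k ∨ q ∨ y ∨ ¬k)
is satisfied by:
  {k: True, y: False}
  {y: False, k: False}
  {y: True, k: True}


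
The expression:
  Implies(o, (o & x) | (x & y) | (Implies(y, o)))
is always true.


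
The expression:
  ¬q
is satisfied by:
  {q: False}


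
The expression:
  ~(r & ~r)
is always true.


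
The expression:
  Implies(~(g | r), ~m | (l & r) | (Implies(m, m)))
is always true.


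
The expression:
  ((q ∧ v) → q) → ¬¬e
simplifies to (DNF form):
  e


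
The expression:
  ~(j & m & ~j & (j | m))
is always true.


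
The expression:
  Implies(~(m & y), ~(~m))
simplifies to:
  m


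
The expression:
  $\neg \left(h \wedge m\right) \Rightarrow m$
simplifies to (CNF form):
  $m$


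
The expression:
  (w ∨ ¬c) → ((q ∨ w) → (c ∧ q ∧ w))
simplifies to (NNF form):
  (c ∧ q) ∨ (¬q ∧ ¬w)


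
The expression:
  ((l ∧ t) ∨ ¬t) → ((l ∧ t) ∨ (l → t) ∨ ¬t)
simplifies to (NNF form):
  True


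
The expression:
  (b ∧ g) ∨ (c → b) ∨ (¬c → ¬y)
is always true.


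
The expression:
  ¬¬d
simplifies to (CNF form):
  d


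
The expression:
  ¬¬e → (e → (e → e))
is always true.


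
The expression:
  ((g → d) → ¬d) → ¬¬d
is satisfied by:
  {d: True}


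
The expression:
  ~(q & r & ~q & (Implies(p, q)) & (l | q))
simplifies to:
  True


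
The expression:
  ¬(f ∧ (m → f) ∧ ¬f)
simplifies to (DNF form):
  True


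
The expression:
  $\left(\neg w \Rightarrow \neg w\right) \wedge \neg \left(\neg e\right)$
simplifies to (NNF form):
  $e$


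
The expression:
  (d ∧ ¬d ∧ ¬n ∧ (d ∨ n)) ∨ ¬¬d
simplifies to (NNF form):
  d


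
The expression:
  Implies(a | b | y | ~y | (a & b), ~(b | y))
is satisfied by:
  {y: False, b: False}


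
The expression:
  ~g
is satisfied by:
  {g: False}


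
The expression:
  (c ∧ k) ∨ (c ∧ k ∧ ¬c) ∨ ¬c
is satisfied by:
  {k: True, c: False}
  {c: False, k: False}
  {c: True, k: True}


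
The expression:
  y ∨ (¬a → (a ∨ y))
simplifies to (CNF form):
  a ∨ y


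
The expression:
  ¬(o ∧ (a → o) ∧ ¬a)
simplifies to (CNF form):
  a ∨ ¬o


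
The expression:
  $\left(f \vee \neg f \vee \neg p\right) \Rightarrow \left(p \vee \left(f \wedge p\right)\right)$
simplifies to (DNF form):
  $p$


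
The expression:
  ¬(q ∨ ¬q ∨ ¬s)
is never true.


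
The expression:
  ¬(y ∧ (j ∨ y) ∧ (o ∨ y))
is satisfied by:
  {y: False}


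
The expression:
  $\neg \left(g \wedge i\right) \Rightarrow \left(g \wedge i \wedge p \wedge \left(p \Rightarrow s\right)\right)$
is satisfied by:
  {i: True, g: True}


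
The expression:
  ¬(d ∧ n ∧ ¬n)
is always true.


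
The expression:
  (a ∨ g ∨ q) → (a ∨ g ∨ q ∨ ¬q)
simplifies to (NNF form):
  True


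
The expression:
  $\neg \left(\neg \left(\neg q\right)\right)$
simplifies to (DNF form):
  $\neg q$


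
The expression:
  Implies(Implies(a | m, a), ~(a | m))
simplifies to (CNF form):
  ~a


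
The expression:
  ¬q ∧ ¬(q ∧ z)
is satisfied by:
  {q: False}


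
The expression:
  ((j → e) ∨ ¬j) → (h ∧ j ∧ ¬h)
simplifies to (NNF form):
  j ∧ ¬e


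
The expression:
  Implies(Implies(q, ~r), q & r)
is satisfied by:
  {r: True, q: True}


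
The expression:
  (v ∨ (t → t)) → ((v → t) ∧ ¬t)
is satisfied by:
  {v: False, t: False}


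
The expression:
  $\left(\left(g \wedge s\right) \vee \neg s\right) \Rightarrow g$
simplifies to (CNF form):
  $g \vee s$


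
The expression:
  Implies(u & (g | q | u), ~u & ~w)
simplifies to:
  ~u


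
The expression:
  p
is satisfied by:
  {p: True}


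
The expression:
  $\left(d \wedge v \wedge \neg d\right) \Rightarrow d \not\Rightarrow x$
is always true.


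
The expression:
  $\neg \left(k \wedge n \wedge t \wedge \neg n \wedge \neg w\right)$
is always true.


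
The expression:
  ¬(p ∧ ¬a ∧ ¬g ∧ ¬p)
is always true.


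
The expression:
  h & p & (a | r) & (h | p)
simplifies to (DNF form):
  (a & h & p) | (h & p & r)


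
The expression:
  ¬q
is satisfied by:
  {q: False}


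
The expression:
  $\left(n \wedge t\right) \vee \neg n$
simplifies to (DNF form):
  $t \vee \neg n$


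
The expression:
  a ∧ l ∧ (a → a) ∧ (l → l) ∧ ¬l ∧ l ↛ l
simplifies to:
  False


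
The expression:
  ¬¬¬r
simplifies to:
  ¬r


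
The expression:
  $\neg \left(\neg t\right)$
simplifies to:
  $t$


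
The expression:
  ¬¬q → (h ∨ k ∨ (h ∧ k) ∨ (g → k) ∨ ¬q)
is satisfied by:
  {k: True, h: True, g: False, q: False}
  {k: True, g: False, h: False, q: False}
  {h: True, k: False, g: False, q: False}
  {k: False, g: False, h: False, q: False}
  {q: True, k: True, h: True, g: False}
  {q: True, k: True, g: False, h: False}
  {q: True, h: True, k: False, g: False}
  {q: True, k: False, g: False, h: False}
  {k: True, g: True, h: True, q: False}
  {k: True, g: True, q: False, h: False}
  {g: True, h: True, q: False, k: False}
  {g: True, q: False, h: False, k: False}
  {k: True, g: True, q: True, h: True}
  {k: True, g: True, q: True, h: False}
  {g: True, q: True, h: True, k: False}


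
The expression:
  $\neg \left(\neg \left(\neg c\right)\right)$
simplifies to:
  $\neg c$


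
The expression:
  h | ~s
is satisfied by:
  {h: True, s: False}
  {s: False, h: False}
  {s: True, h: True}


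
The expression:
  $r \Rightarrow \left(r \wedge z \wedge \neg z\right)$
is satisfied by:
  {r: False}


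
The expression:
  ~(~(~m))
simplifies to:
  ~m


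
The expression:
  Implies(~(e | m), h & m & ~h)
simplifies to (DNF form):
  e | m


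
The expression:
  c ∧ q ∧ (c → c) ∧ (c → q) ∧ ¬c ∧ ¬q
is never true.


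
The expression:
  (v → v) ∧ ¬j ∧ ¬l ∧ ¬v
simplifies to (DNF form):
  ¬j ∧ ¬l ∧ ¬v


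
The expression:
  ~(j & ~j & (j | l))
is always true.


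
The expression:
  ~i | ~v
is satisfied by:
  {v: False, i: False}
  {i: True, v: False}
  {v: True, i: False}


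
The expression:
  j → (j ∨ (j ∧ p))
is always true.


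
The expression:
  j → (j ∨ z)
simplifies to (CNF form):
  True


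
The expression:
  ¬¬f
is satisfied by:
  {f: True}


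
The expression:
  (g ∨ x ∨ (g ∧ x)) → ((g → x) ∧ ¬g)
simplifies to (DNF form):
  ¬g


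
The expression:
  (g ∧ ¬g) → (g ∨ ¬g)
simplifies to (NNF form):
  True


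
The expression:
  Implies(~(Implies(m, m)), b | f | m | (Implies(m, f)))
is always true.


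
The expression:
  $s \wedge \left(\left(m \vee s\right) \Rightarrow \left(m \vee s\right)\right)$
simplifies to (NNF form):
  $s$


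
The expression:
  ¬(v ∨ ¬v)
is never true.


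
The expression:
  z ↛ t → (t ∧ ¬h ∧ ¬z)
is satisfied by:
  {t: True, z: False}
  {z: False, t: False}
  {z: True, t: True}


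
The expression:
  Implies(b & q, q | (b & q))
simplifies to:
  True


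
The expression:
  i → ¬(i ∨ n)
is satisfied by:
  {i: False}


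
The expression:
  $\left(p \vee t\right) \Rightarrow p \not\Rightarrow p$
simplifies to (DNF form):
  $\neg p \wedge \neg t$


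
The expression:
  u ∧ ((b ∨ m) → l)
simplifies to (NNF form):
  u ∧ (l ∨ ¬b) ∧ (l ∨ ¬m)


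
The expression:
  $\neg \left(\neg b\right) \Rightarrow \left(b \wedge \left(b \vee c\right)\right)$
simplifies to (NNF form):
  $\text{True}$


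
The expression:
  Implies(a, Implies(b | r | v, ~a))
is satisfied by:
  {b: False, r: False, a: False, v: False}
  {v: True, b: False, r: False, a: False}
  {r: True, v: False, b: False, a: False}
  {v: True, r: True, b: False, a: False}
  {b: True, v: False, r: False, a: False}
  {v: True, b: True, r: False, a: False}
  {r: True, b: True, v: False, a: False}
  {v: True, r: True, b: True, a: False}
  {a: True, v: False, b: False, r: False}


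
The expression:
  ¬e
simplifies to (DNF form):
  ¬e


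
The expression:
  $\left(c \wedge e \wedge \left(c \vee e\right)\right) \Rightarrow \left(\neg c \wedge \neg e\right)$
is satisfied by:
  {c: False, e: False}
  {e: True, c: False}
  {c: True, e: False}


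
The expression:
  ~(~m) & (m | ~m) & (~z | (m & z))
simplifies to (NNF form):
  m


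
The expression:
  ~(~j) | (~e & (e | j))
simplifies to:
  j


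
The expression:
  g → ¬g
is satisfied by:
  {g: False}


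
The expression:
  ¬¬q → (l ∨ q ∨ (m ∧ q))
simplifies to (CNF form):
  True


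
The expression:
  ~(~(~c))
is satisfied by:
  {c: False}


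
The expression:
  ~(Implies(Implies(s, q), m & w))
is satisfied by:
  {q: True, m: False, s: False, w: False}
  {q: False, m: False, s: False, w: False}
  {w: True, q: True, m: False, s: False}
  {w: True, q: False, m: False, s: False}
  {q: True, s: True, w: False, m: False}
  {w: True, q: True, s: True, m: False}
  {q: True, m: True, w: False, s: False}
  {m: True, w: False, s: False, q: False}
  {q: True, s: True, m: True, w: False}


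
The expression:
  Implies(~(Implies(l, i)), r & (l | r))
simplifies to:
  i | r | ~l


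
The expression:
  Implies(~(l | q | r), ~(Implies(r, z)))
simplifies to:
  l | q | r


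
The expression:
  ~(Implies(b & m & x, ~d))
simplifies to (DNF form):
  b & d & m & x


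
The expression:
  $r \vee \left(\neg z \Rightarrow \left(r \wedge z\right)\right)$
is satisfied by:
  {r: True, z: True}
  {r: True, z: False}
  {z: True, r: False}
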